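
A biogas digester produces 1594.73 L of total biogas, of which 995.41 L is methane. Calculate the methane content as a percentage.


CH4% = V_CH4 / V_total * 100
= 995.41 / 1594.73 * 100
= 62.4187%

62.4187%


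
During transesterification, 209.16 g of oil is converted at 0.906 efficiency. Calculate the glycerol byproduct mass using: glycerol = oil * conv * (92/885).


glycerol = oil * conv * (92/885)
= 209.16 * 0.906 * 92 / 885
= 19.6993 g

19.6993 g


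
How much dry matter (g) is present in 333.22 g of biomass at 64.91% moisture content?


Wd = Ww * (1 - MC/100)
= 333.22 * (1 - 64.91/100)
= 116.9269 g

116.9269 g


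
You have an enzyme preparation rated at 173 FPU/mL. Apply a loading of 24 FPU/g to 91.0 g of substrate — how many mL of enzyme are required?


V = dosage * m_sub / activity
V = 24 * 91.0 / 173
V = 12.6243 mL

12.6243 mL


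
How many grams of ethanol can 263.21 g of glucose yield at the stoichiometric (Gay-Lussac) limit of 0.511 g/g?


Theoretical ethanol yield: m_EtOH = 0.511 * m_glucose
m_EtOH = 0.511 * 263.21 = 134.5003 g

134.5003 g


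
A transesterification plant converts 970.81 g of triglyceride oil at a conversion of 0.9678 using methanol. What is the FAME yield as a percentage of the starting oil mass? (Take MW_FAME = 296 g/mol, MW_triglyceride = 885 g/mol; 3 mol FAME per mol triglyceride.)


m_FAME = oil * conv * (3 * 296 / 885) = oil * conv * (888/885)
= 970.81 * 0.9678 * 888 / 885
= 942.7348 g
Y = m_FAME / oil * 100 = conv * (888/885) * 100
= 0.9678 * 888 / 885 * 100
= 97.11%

97.11%


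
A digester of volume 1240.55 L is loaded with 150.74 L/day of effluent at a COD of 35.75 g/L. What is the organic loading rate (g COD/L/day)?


OLR = Q * S / V
= 150.74 * 35.75 / 1240.55
= 4.3440 g/L/day

4.3440 g/L/day


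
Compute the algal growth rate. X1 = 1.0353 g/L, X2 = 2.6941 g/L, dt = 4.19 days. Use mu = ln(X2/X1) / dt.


mu = ln(X2/X1) / dt
= ln(2.6941/1.0353) / 4.19
= 0.2283 per day

0.2283 per day


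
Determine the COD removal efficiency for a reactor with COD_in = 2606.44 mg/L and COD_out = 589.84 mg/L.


eta = (COD_in - COD_out) / COD_in * 100
= (2606.44 - 589.84) / 2606.44 * 100
= 77.3699%

77.3699%


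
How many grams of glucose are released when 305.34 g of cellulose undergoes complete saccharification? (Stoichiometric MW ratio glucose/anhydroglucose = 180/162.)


glucose = cellulose * 180/162
= 305.34 * 180/162
= 339.2667 g

339.2667 g


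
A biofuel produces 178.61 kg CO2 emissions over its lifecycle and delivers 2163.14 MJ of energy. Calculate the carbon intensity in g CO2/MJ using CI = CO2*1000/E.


CI = CO2 * 1000 / E
= 178.61 * 1000 / 2163.14
= 82.5698 g CO2/MJ

82.5698 g CO2/MJ


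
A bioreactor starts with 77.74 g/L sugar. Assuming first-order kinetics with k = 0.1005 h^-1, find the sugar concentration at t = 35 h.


S = S0 * exp(-k * t)
S = 77.74 * exp(-0.1005 * 35)
S = 2.3068 g/L

2.3068 g/L


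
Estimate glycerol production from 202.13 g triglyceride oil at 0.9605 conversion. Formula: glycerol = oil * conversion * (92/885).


glycerol = oil * conv * (92/885)
= 202.13 * 0.9605 * 92 / 885
= 20.1824 g

20.1824 g


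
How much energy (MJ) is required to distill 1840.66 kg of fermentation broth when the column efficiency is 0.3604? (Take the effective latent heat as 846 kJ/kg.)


E = m * 846 / (eta * 1000)
= 1840.66 * 846 / (0.3604 * 1000)
= 4320.7502 MJ

4320.7502 MJ


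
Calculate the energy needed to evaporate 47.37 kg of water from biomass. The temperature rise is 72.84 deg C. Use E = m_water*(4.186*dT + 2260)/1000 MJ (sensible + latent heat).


E = m_water * (4.186 * dT + 2260) / 1000
= 47.37 * (4.186 * 72.84 + 2260) / 1000
= 121.4997 MJ

121.4997 MJ


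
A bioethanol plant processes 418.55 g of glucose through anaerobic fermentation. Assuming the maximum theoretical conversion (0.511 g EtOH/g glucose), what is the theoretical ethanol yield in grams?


Theoretical ethanol yield: m_EtOH = 0.511 * m_glucose
m_EtOH = 0.511 * 418.55 = 213.8791 g

213.8791 g


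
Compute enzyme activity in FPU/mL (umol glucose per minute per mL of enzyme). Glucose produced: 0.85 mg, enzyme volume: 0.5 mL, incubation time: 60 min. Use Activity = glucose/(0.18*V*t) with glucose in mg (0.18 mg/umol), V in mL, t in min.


Activity = glucose_mg / (0.18 mg/umol * V_mL * t_min)
= 0.85 / (0.18 * 0.5 * 60)
= 0.1574 FPU/mL

0.1574 FPU/mL


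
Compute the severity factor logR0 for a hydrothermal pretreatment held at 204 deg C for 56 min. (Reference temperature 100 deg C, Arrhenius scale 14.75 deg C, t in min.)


logR0 = log10(t * exp((T - 100) / 14.75))
= log10(56 * exp((204 - 100) / 14.75))
= 4.8103

4.8103


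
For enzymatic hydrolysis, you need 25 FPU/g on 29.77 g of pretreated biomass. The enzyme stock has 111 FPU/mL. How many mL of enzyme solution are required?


V = dosage * m_sub / activity
V = 25 * 29.77 / 111
V = 6.7050 mL

6.7050 mL


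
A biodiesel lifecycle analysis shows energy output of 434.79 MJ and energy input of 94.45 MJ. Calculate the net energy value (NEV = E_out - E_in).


NEV = E_out - E_in
= 434.79 - 94.45
= 340.3400 MJ

340.3400 MJ


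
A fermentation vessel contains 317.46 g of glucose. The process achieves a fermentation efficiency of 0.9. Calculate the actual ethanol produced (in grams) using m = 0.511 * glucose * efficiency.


Actual ethanol: m = 0.511 * 317.46 * 0.9
m = 145.9999 g

145.9999 g


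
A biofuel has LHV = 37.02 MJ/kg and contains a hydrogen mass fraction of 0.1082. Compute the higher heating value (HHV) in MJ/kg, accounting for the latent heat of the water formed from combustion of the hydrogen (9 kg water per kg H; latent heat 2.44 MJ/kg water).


HHV = LHV + H_frac * 9 * 2.44
= 37.02 + 0.1082 * 9 * 2.44
= 39.3961 MJ/kg

39.3961 MJ/kg


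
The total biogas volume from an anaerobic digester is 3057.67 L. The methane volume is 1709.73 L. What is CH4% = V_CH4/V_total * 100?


CH4% = V_CH4 / V_total * 100
= 1709.73 / 3057.67 * 100
= 55.9161%

55.9161%


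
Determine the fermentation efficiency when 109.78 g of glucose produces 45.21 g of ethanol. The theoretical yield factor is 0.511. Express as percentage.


Fermentation efficiency = (actual / (0.511 * glucose)) * 100
= (45.21 / (0.511 * 109.78)) * 100
= 80.5917%

80.5917%


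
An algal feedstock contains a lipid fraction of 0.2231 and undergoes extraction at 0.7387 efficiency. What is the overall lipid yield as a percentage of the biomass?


Y = lipid_content * extraction_eff * 100
= 0.2231 * 0.7387 * 100
= 16.4804%

16.4804%


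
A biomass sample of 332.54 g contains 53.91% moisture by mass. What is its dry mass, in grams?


Wd = Ww * (1 - MC/100)
= 332.54 * (1 - 53.91/100)
= 153.2677 g

153.2677 g


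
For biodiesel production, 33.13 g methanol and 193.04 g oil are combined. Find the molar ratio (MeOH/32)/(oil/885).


Molar ratio = n_MeOH / n_oil = (MeOH/32) / (oil/885) = (MeOH * 885) / (32 * oil)
= (33.13 * 885) / (32 * 193.04)
= 4.7464

4.7464


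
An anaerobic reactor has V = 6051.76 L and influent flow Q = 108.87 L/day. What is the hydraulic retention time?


HRT = V / Q
= 6051.76 / 108.87
= 55.5870 days

55.5870 days


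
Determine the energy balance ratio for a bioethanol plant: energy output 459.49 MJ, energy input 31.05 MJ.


EROI = E_out / E_in
= 459.49 / 31.05
= 14.7984

14.7984


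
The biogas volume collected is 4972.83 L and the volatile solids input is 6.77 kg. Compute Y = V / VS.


Y = V / VS
= 4972.83 / 6.77
= 734.5391 L/kg VS

734.5391 L/kg VS


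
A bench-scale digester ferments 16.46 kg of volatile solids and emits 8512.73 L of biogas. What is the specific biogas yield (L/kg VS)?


Y = V / VS
= 8512.73 / 16.46
= 517.1768 L/kg VS

517.1768 L/kg VS


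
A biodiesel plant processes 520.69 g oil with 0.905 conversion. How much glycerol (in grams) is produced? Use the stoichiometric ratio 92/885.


glycerol = oil * conv * (92/885)
= 520.69 * 0.905 * 92 / 885
= 48.9860 g

48.9860 g


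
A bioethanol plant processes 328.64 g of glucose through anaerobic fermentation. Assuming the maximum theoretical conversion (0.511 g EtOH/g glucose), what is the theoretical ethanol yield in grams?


Theoretical ethanol yield: m_EtOH = 0.511 * m_glucose
m_EtOH = 0.511 * 328.64 = 167.9350 g

167.9350 g


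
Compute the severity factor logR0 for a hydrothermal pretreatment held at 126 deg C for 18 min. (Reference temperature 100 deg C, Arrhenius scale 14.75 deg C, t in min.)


logR0 = log10(t * exp((T - 100) / 14.75))
= log10(18 * exp((126 - 100) / 14.75))
= 2.0208

2.0208


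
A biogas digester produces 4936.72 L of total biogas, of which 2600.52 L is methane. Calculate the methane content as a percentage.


CH4% = V_CH4 / V_total * 100
= 2600.52 / 4936.72 * 100
= 52.6771%

52.6771%


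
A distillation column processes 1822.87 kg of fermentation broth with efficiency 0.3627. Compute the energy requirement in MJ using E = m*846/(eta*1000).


E = m * 846 / (eta * 1000)
= 1822.87 * 846 / (0.3627 * 1000)
= 4251.8556 MJ

4251.8556 MJ


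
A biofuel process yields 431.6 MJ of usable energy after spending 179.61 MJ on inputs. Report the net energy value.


NEV = E_out - E_in
= 431.6 - 179.61
= 251.9900 MJ

251.9900 MJ


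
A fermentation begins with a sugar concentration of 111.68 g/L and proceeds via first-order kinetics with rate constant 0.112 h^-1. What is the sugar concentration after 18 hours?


S = S0 * exp(-k * t)
S = 111.68 * exp(-0.112 * 18)
S = 14.8743 g/L

14.8743 g/L


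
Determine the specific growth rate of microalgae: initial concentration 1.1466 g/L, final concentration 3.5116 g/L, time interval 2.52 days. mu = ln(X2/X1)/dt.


mu = ln(X2/X1) / dt
= ln(3.5116/1.1466) / 2.52
= 0.4442 per day

0.4442 per day


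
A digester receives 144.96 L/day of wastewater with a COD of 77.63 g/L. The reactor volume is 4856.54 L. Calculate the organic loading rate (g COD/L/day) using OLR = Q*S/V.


OLR = Q * S / V
= 144.96 * 77.63 / 4856.54
= 2.3171 g/L/day

2.3171 g/L/day


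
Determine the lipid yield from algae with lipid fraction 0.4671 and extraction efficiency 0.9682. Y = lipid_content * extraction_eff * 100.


Y = lipid_content * extraction_eff * 100
= 0.4671 * 0.9682 * 100
= 45.2246%

45.2246%


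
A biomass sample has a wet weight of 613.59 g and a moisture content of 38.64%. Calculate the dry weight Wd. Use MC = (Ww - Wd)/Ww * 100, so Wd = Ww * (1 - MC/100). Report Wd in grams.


Wd = Ww * (1 - MC/100)
= 613.59 * (1 - 38.64/100)
= 376.4988 g

376.4988 g


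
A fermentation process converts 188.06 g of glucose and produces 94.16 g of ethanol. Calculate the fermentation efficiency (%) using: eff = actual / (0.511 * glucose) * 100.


Fermentation efficiency = (actual / (0.511 * glucose)) * 100
= (94.16 / (0.511 * 188.06)) * 100
= 97.9826%

97.9826%


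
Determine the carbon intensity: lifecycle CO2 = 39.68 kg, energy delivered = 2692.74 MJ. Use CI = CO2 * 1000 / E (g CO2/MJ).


CI = CO2 * 1000 / E
= 39.68 * 1000 / 2692.74
= 14.7359 g CO2/MJ

14.7359 g CO2/MJ


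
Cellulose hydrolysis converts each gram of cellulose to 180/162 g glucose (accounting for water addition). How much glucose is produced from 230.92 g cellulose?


glucose = cellulose * 180/162
= 230.92 * 180/162
= 256.5778 g

256.5778 g


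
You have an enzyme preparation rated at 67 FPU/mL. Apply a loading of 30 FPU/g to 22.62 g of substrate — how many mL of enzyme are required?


V = dosage * m_sub / activity
V = 30 * 22.62 / 67
V = 10.1284 mL

10.1284 mL


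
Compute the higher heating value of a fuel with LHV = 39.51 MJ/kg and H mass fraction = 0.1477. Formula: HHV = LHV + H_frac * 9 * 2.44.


HHV = LHV + H_frac * 9 * 2.44
= 39.51 + 0.1477 * 9 * 2.44
= 42.7535 MJ/kg

42.7535 MJ/kg


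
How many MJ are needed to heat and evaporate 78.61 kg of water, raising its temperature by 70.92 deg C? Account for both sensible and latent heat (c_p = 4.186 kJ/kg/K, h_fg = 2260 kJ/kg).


E = m_water * (4.186 * dT + 2260) / 1000
= 78.61 * (4.186 * 70.92 + 2260) / 1000
= 200.9956 MJ

200.9956 MJ


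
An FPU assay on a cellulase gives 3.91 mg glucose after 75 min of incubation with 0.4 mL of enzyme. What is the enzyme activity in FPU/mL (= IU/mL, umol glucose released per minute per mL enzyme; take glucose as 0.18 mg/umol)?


Activity = glucose_mg / (0.18 mg/umol * V_mL * t_min)
= 3.91 / (0.18 * 0.4 * 75)
= 0.7241 FPU/mL

0.7241 FPU/mL


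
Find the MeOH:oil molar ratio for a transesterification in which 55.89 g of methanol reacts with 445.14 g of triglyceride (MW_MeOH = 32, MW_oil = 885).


Molar ratio = n_MeOH / n_oil = (MeOH/32) / (oil/885) = (MeOH * 885) / (32 * oil)
= (55.89 * 885) / (32 * 445.14)
= 3.4724

3.4724


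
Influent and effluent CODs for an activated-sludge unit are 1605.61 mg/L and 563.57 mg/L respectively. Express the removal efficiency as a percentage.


eta = (COD_in - COD_out) / COD_in * 100
= (1605.61 - 563.57) / 1605.61 * 100
= 64.8999%

64.8999%


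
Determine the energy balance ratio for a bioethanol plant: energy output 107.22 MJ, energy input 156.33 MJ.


EROI = E_out / E_in
= 107.22 / 156.33
= 0.6859

0.6859


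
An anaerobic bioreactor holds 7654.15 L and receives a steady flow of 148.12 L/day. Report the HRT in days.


HRT = V / Q
= 7654.15 / 148.12
= 51.6753 days

51.6753 days


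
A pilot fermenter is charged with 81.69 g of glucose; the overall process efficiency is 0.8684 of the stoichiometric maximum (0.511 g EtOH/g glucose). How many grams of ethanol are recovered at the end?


Actual ethanol: m = 0.511 * 81.69 * 0.8684
m = 36.2501 g

36.2501 g


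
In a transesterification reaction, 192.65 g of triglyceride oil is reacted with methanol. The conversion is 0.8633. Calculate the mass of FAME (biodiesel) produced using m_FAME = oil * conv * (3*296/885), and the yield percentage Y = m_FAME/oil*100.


m_FAME = oil * conv * (3 * 296 / 885) = oil * conv * (888/885)
= 192.65 * 0.8633 * 888 / 885
= 166.8785 g
Y = m_FAME / oil * 100 = conv * (888/885) * 100
= 0.8633 * 888 / 885 * 100
= 86.62%

166.8785 g FAME; Y = 86.62%


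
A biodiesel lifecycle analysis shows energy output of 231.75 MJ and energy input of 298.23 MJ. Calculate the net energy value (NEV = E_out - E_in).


NEV = E_out - E_in
= 231.75 - 298.23
= -66.4800 MJ

-66.4800 MJ


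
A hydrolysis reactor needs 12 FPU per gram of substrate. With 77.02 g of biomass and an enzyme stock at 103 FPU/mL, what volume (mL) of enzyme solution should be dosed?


V = dosage * m_sub / activity
V = 12 * 77.02 / 103
V = 8.9732 mL

8.9732 mL


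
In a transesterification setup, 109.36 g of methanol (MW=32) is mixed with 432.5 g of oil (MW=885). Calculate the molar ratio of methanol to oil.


Molar ratio = n_MeOH / n_oil = (MeOH/32) / (oil/885) = (MeOH * 885) / (32 * oil)
= (109.36 * 885) / (32 * 432.5)
= 6.9930

6.9930


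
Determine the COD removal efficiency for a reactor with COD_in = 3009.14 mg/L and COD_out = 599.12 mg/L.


eta = (COD_in - COD_out) / COD_in * 100
= (3009.14 - 599.12) / 3009.14 * 100
= 80.0900%

80.0900%


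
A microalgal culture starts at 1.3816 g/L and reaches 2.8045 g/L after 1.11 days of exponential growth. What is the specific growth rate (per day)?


mu = ln(X2/X1) / dt
= ln(2.8045/1.3816) / 1.11
= 0.6378 per day

0.6378 per day


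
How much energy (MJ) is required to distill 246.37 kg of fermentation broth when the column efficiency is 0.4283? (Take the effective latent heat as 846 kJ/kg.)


E = m * 846 / (eta * 1000)
= 246.37 * 846 / (0.4283 * 1000)
= 486.6426 MJ

486.6426 MJ


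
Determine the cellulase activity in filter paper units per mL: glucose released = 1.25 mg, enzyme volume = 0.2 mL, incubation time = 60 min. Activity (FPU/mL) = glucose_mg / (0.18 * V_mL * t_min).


Activity = glucose_mg / (0.18 mg/umol * V_mL * t_min)
= 1.25 / (0.18 * 0.2 * 60)
= 0.5787 FPU/mL

0.5787 FPU/mL


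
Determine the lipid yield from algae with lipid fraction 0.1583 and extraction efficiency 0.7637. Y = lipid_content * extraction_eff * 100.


Y = lipid_content * extraction_eff * 100
= 0.1583 * 0.7637 * 100
= 12.0894%

12.0894%


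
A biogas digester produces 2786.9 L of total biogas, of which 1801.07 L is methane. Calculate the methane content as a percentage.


CH4% = V_CH4 / V_total * 100
= 1801.07 / 2786.9 * 100
= 64.6263%

64.6263%


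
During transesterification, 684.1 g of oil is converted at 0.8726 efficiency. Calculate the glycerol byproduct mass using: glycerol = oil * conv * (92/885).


glycerol = oil * conv * (92/885)
= 684.1 * 0.8726 * 92 / 885
= 62.0554 g

62.0554 g


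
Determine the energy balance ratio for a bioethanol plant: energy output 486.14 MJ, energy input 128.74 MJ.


EROI = E_out / E_in
= 486.14 / 128.74
= 3.7761

3.7761


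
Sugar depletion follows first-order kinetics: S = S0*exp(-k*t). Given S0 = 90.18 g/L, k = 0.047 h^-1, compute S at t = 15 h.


S = S0 * exp(-k * t)
S = 90.18 * exp(-0.047 * 15)
S = 44.5587 g/L

44.5587 g/L


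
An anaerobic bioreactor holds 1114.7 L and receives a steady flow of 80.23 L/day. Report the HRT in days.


HRT = V / Q
= 1114.7 / 80.23
= 13.8938 days

13.8938 days


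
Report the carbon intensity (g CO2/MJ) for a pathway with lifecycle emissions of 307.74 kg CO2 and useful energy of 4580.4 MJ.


CI = CO2 * 1000 / E
= 307.74 * 1000 / 4580.4
= 67.1863 g CO2/MJ

67.1863 g CO2/MJ


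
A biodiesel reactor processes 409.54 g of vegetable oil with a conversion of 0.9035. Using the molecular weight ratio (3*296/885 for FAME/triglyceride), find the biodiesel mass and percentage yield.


m_FAME = oil * conv * (3 * 296 / 885) = oil * conv * (888/885)
= 409.54 * 0.9035 * 888 / 885
= 371.2737 g
Y = m_FAME / oil * 100 = conv * (888/885) * 100
= 0.9035 * 888 / 885 * 100
= 90.66%

371.2737 g FAME; Y = 90.66%


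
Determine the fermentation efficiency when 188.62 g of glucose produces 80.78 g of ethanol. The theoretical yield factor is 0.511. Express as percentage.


Fermentation efficiency = (actual / (0.511 * glucose)) * 100
= (80.78 / (0.511 * 188.62)) * 100
= 83.8099%

83.8099%


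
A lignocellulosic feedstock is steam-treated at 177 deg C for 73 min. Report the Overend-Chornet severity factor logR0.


logR0 = log10(t * exp((T - 100) / 14.75))
= log10(73 * exp((177 - 100) / 14.75))
= 4.1305

4.1305


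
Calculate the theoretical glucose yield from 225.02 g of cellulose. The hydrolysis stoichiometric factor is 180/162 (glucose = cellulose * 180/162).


glucose = cellulose * 180/162
= 225.02 * 180/162
= 250.0222 g

250.0222 g


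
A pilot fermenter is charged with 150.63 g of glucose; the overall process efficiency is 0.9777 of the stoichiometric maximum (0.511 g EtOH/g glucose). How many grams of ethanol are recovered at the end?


Actual ethanol: m = 0.511 * 150.63 * 0.9777
m = 75.2555 g

75.2555 g


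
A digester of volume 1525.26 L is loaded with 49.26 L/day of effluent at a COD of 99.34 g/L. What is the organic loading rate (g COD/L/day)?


OLR = Q * S / V
= 49.26 * 99.34 / 1525.26
= 3.2083 g/L/day

3.2083 g/L/day


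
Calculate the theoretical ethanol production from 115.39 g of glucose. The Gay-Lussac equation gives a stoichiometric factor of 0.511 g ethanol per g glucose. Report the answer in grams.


Theoretical ethanol yield: m_EtOH = 0.511 * m_glucose
m_EtOH = 0.511 * 115.39 = 58.9643 g

58.9643 g


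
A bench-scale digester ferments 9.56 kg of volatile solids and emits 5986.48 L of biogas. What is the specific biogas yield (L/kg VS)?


Y = V / VS
= 5986.48 / 9.56
= 626.2008 L/kg VS

626.2008 L/kg VS


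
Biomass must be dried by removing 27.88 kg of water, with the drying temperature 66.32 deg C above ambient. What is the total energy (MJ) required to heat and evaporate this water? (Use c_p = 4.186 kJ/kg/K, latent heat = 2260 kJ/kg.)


E = m_water * (4.186 * dT + 2260) / 1000
= 27.88 * (4.186 * 66.32 + 2260) / 1000
= 70.7487 MJ

70.7487 MJ


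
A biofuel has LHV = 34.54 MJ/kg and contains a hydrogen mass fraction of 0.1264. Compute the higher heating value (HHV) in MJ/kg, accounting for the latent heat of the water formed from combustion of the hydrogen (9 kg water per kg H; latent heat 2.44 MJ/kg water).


HHV = LHV + H_frac * 9 * 2.44
= 34.54 + 0.1264 * 9 * 2.44
= 37.3157 MJ/kg

37.3157 MJ/kg


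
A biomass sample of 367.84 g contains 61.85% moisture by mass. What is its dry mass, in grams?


Wd = Ww * (1 - MC/100)
= 367.84 * (1 - 61.85/100)
= 140.3310 g

140.3310 g


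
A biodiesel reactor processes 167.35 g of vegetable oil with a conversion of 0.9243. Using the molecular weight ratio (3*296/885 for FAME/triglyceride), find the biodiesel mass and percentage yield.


m_FAME = oil * conv * (3 * 296 / 885) = oil * conv * (888/885)
= 167.35 * 0.9243 * 888 / 885
= 155.2059 g
Y = m_FAME / oil * 100 = conv * (888/885) * 100
= 0.9243 * 888 / 885 * 100
= 92.74%

155.2059 g FAME; Y = 92.74%


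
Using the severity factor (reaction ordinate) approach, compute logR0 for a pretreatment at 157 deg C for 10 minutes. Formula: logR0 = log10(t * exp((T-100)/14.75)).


logR0 = log10(t * exp((T - 100) / 14.75))
= log10(10 * exp((157 - 100) / 14.75))
= 2.6783

2.6783


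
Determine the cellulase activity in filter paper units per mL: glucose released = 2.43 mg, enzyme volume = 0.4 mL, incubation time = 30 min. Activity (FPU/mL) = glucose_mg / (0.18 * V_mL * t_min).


Activity = glucose_mg / (0.18 mg/umol * V_mL * t_min)
= 2.43 / (0.18 * 0.4 * 30)
= 1.1250 FPU/mL

1.1250 FPU/mL


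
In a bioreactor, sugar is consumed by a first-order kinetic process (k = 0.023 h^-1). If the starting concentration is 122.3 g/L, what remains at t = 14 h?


S = S0 * exp(-k * t)
S = 122.3 * exp(-0.023 * 14)
S = 88.6306 g/L

88.6306 g/L


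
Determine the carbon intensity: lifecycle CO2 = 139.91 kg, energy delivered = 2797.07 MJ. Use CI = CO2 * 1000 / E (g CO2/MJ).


CI = CO2 * 1000 / E
= 139.91 * 1000 / 2797.07
= 50.0202 g CO2/MJ

50.0202 g CO2/MJ


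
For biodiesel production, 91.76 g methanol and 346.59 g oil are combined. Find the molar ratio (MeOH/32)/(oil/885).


Molar ratio = n_MeOH / n_oil = (MeOH/32) / (oil/885) = (MeOH * 885) / (32 * oil)
= (91.76 * 885) / (32 * 346.59)
= 7.3220

7.3220


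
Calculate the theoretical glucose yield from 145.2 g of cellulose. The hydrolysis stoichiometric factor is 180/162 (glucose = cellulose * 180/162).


glucose = cellulose * 180/162
= 145.2 * 180/162
= 161.3333 g

161.3333 g


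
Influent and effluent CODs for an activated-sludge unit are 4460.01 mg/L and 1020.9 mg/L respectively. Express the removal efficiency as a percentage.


eta = (COD_in - COD_out) / COD_in * 100
= (4460.01 - 1020.9) / 4460.01 * 100
= 77.1099%

77.1099%


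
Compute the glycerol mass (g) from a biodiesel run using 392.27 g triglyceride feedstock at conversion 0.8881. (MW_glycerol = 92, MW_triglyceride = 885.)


glycerol = oil * conv * (92/885)
= 392.27 * 0.8881 * 92 / 885
= 36.2153 g

36.2153 g


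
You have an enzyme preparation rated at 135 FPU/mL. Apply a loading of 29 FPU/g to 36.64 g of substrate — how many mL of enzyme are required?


V = dosage * m_sub / activity
V = 29 * 36.64 / 135
V = 7.8708 mL

7.8708 mL


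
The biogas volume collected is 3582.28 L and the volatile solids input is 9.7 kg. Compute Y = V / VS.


Y = V / VS
= 3582.28 / 9.7
= 369.3072 L/kg VS

369.3072 L/kg VS


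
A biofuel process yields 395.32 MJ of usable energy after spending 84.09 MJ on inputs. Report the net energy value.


NEV = E_out - E_in
= 395.32 - 84.09
= 311.2300 MJ

311.2300 MJ


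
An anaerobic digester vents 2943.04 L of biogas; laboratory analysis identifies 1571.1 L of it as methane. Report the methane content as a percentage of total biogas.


CH4% = V_CH4 / V_total * 100
= 1571.1 / 2943.04 * 100
= 53.3836%

53.3836%


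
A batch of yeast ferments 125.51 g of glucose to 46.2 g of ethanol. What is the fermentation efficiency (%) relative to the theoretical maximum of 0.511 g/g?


Fermentation efficiency = (actual / (0.511 * glucose)) * 100
= (46.2 / (0.511 * 125.51)) * 100
= 72.0349%

72.0349%


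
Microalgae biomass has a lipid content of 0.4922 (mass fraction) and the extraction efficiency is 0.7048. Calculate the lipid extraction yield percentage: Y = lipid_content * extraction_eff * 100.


Y = lipid_content * extraction_eff * 100
= 0.4922 * 0.7048 * 100
= 34.6903%

34.6903%


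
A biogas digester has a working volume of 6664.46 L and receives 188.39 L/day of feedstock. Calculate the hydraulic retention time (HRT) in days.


HRT = V / Q
= 6664.46 / 188.39
= 35.3759 days

35.3759 days


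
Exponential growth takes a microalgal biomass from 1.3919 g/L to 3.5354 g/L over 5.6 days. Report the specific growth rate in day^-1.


mu = ln(X2/X1) / dt
= ln(3.5354/1.3919) / 5.6
= 0.1665 per day

0.1665 per day


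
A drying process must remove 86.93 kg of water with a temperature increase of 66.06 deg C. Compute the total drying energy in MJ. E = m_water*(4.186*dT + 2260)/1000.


E = m_water * (4.186 * dT + 2260) / 1000
= 86.93 * (4.186 * 66.06 + 2260) / 1000
= 220.5003 MJ

220.5003 MJ


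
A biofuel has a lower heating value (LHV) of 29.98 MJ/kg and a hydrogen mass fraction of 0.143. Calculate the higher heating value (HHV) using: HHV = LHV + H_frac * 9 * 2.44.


HHV = LHV + H_frac * 9 * 2.44
= 29.98 + 0.143 * 9 * 2.44
= 33.1203 MJ/kg

33.1203 MJ/kg


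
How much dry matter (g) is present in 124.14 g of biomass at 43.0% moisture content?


Wd = Ww * (1 - MC/100)
= 124.14 * (1 - 43.0/100)
= 70.7598 g

70.7598 g


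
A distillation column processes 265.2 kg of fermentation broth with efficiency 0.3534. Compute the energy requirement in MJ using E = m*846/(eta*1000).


E = m * 846 / (eta * 1000)
= 265.2 * 846 / (0.3534 * 1000)
= 634.8591 MJ

634.8591 MJ


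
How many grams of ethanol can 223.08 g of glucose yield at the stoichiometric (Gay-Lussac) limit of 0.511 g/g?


Theoretical ethanol yield: m_EtOH = 0.511 * m_glucose
m_EtOH = 0.511 * 223.08 = 113.9939 g

113.9939 g


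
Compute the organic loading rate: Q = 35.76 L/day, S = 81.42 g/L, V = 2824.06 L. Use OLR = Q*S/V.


OLR = Q * S / V
= 35.76 * 81.42 / 2824.06
= 1.0310 g/L/day

1.0310 g/L/day


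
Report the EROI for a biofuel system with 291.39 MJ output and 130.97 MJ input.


EROI = E_out / E_in
= 291.39 / 130.97
= 2.2249

2.2249


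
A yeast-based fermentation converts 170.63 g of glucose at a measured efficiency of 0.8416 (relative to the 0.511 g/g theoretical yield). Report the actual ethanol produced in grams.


Actual ethanol: m = 0.511 * 170.63 * 0.8416
m = 73.3807 g

73.3807 g


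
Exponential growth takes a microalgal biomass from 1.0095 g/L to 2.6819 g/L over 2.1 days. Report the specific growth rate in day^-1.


mu = ln(X2/X1) / dt
= ln(2.6819/1.0095) / 2.1
= 0.4653 per day

0.4653 per day


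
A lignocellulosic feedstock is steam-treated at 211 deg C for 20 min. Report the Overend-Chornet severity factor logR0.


logR0 = log10(t * exp((T - 100) / 14.75))
= log10(20 * exp((211 - 100) / 14.75))
= 4.5693

4.5693


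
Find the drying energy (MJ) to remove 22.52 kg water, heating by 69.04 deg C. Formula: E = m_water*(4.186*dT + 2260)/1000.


E = m_water * (4.186 * dT + 2260) / 1000
= 22.52 * (4.186 * 69.04 + 2260) / 1000
= 57.4035 MJ

57.4035 MJ


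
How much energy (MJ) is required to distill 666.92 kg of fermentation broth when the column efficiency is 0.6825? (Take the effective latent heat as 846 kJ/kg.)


E = m * 846 / (eta * 1000)
= 666.92 * 846 / (0.6825 * 1000)
= 826.6876 MJ

826.6876 MJ


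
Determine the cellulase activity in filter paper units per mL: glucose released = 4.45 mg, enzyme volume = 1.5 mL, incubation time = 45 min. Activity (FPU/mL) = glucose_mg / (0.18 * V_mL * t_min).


Activity = glucose_mg / (0.18 mg/umol * V_mL * t_min)
= 4.45 / (0.18 * 1.5 * 45)
= 0.3663 FPU/mL

0.3663 FPU/mL


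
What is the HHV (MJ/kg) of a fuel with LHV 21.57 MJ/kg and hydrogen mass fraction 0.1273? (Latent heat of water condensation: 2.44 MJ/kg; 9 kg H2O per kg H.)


HHV = LHV + H_frac * 9 * 2.44
= 21.57 + 0.1273 * 9 * 2.44
= 24.3655 MJ/kg

24.3655 MJ/kg


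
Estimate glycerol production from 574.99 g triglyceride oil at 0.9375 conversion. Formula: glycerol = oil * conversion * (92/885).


glycerol = oil * conv * (92/885)
= 574.99 * 0.9375 * 92 / 885
= 56.0372 g

56.0372 g


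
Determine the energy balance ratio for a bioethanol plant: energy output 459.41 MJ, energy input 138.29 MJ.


EROI = E_out / E_in
= 459.41 / 138.29
= 3.3221

3.3221


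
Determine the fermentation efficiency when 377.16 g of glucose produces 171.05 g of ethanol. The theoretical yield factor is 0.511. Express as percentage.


Fermentation efficiency = (actual / (0.511 * glucose)) * 100
= (171.05 / (0.511 * 377.16)) * 100
= 88.7517%

88.7517%


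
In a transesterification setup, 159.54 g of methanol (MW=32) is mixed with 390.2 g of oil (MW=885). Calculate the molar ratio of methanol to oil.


Molar ratio = n_MeOH / n_oil = (MeOH/32) / (oil/885) = (MeOH * 885) / (32 * oil)
= (159.54 * 885) / (32 * 390.2)
= 11.3077

11.3077


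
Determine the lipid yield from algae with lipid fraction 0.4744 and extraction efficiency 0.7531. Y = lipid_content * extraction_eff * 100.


Y = lipid_content * extraction_eff * 100
= 0.4744 * 0.7531 * 100
= 35.7271%

35.7271%


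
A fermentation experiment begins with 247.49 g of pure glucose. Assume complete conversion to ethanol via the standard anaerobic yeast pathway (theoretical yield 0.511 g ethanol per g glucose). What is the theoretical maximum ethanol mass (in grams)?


Theoretical ethanol yield: m_EtOH = 0.511 * m_glucose
m_EtOH = 0.511 * 247.49 = 126.4674 g

126.4674 g


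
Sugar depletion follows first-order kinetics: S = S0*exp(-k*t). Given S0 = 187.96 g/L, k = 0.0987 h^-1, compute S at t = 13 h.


S = S0 * exp(-k * t)
S = 187.96 * exp(-0.0987 * 13)
S = 52.0981 g/L

52.0981 g/L


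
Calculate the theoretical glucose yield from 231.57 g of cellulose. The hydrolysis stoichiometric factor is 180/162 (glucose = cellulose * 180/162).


glucose = cellulose * 180/162
= 231.57 * 180/162
= 257.3000 g

257.3000 g


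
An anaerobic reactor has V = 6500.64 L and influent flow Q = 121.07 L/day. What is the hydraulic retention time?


HRT = V / Q
= 6500.64 / 121.07
= 53.6932 days

53.6932 days


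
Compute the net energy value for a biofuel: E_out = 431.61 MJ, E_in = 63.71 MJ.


NEV = E_out - E_in
= 431.61 - 63.71
= 367.9000 MJ

367.9000 MJ


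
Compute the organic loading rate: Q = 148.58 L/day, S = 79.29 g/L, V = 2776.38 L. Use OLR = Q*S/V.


OLR = Q * S / V
= 148.58 * 79.29 / 2776.38
= 4.2433 g/L/day

4.2433 g/L/day


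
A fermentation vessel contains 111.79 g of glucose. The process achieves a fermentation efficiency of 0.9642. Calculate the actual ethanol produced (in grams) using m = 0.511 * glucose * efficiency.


Actual ethanol: m = 0.511 * 111.79 * 0.9642
m = 55.0796 g

55.0796 g


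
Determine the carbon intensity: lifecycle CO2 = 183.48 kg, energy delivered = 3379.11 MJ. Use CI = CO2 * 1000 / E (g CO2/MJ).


CI = CO2 * 1000 / E
= 183.48 * 1000 / 3379.11
= 54.2983 g CO2/MJ

54.2983 g CO2/MJ


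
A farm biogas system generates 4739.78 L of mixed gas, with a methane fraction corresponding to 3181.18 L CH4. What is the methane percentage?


CH4% = V_CH4 / V_total * 100
= 3181.18 / 4739.78 * 100
= 67.1166%

67.1166%


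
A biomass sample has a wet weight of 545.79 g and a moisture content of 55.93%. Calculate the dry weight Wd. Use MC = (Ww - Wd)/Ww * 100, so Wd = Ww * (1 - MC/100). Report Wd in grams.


Wd = Ww * (1 - MC/100)
= 545.79 * (1 - 55.93/100)
= 240.5297 g

240.5297 g


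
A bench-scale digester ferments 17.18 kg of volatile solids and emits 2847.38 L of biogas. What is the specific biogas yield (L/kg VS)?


Y = V / VS
= 2847.38 / 17.18
= 165.7381 L/kg VS

165.7381 L/kg VS


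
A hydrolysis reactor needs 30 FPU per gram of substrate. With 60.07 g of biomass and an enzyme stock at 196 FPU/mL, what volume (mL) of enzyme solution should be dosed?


V = dosage * m_sub / activity
V = 30 * 60.07 / 196
V = 9.1944 mL

9.1944 mL


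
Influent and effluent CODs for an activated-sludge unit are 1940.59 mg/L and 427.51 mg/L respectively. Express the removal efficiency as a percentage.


eta = (COD_in - COD_out) / COD_in * 100
= (1940.59 - 427.51) / 1940.59 * 100
= 77.9701%

77.9701%


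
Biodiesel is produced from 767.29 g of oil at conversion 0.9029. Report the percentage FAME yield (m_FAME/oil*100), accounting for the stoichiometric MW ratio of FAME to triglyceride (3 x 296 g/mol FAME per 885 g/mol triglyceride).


m_FAME = oil * conv * (3 * 296 / 885) = oil * conv * (888/885)
= 767.29 * 0.9029 * 888 / 885
= 695.1346 g
Y = m_FAME / oil * 100 = conv * (888/885) * 100
= 0.9029 * 888 / 885 * 100
= 90.60%

90.60%


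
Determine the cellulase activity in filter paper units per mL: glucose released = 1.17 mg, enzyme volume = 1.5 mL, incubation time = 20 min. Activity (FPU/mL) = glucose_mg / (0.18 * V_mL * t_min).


Activity = glucose_mg / (0.18 mg/umol * V_mL * t_min)
= 1.17 / (0.18 * 1.5 * 20)
= 0.2167 FPU/mL

0.2167 FPU/mL


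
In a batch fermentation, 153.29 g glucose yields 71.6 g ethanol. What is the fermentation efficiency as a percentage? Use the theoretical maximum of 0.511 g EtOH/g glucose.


Fermentation efficiency = (actual / (0.511 * glucose)) * 100
= (71.6 / (0.511 * 153.29)) * 100
= 91.4068%

91.4068%


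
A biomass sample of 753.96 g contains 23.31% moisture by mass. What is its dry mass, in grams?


Wd = Ww * (1 - MC/100)
= 753.96 * (1 - 23.31/100)
= 578.2119 g

578.2119 g


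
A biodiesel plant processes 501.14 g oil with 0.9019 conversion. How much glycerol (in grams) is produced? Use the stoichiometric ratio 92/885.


glycerol = oil * conv * (92/885)
= 501.14 * 0.9019 * 92 / 885
= 46.9853 g

46.9853 g


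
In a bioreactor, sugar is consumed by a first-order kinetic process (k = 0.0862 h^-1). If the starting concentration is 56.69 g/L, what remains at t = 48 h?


S = S0 * exp(-k * t)
S = 56.69 * exp(-0.0862 * 48)
S = 0.9048 g/L

0.9048 g/L


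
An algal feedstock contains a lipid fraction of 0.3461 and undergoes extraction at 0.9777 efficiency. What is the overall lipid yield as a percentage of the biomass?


Y = lipid_content * extraction_eff * 100
= 0.3461 * 0.9777 * 100
= 33.8382%

33.8382%


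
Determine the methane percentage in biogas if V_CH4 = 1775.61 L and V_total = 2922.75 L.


CH4% = V_CH4 / V_total * 100
= 1775.61 / 2922.75 * 100
= 60.7513%

60.7513%


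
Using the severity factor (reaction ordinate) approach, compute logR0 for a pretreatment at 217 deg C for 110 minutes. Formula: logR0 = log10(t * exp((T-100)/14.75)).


logR0 = log10(t * exp((T - 100) / 14.75))
= log10(110 * exp((217 - 100) / 14.75))
= 5.4863

5.4863


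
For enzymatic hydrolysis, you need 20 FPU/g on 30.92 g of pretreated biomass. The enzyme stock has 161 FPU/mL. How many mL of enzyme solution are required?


V = dosage * m_sub / activity
V = 20 * 30.92 / 161
V = 3.8410 mL

3.8410 mL


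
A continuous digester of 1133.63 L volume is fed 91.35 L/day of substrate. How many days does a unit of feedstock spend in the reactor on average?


HRT = V / Q
= 1133.63 / 91.35
= 12.4097 days

12.4097 days


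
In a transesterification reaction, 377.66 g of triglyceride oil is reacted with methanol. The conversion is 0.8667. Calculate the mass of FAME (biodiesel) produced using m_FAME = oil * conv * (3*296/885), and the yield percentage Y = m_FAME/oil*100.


m_FAME = oil * conv * (3 * 296 / 885) = oil * conv * (888/885)
= 377.66 * 0.8667 * 888 / 885
= 328.4275 g
Y = m_FAME / oil * 100 = conv * (888/885) * 100
= 0.8667 * 888 / 885 * 100
= 86.96%

328.4275 g FAME; Y = 86.96%


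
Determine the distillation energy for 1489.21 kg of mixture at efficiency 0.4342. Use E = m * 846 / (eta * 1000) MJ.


E = m * 846 / (eta * 1000)
= 1489.21 * 846 / (0.4342 * 1000)
= 2901.5930 MJ

2901.5930 MJ


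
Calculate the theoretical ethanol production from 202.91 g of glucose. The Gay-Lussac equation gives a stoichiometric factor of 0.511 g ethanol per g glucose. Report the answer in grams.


Theoretical ethanol yield: m_EtOH = 0.511 * m_glucose
m_EtOH = 0.511 * 202.91 = 103.6870 g

103.6870 g


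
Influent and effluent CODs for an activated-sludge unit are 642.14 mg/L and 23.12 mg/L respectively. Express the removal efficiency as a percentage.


eta = (COD_in - COD_out) / COD_in * 100
= (642.14 - 23.12) / 642.14 * 100
= 96.3995%

96.3995%


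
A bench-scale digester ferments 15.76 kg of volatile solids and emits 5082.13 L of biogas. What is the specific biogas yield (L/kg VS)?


Y = V / VS
= 5082.13 / 15.76
= 322.4702 L/kg VS

322.4702 L/kg VS


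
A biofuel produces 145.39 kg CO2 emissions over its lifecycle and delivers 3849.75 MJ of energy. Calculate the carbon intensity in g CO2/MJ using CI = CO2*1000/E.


CI = CO2 * 1000 / E
= 145.39 * 1000 / 3849.75
= 37.7661 g CO2/MJ

37.7661 g CO2/MJ


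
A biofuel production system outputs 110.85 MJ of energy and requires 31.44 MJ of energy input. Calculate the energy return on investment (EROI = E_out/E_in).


EROI = E_out / E_in
= 110.85 / 31.44
= 3.5258

3.5258


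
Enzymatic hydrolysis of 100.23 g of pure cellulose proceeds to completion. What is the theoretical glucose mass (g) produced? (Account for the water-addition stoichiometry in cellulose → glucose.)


glucose = cellulose * 180/162
= 100.23 * 180/162
= 111.3667 g

111.3667 g


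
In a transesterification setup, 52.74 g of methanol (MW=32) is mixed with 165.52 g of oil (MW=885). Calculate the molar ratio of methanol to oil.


Molar ratio = n_MeOH / n_oil = (MeOH/32) / (oil/885) = (MeOH * 885) / (32 * oil)
= (52.74 * 885) / (32 * 165.52)
= 8.8122

8.8122


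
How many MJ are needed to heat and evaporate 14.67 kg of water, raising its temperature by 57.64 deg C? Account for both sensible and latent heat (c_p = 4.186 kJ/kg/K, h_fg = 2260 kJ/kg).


E = m_water * (4.186 * dT + 2260) / 1000
= 14.67 * (4.186 * 57.64 + 2260) / 1000
= 36.6938 MJ

36.6938 MJ


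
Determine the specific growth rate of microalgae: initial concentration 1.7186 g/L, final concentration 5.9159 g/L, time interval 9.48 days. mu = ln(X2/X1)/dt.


mu = ln(X2/X1) / dt
= ln(5.9159/1.7186) / 9.48
= 0.1304 per day

0.1304 per day


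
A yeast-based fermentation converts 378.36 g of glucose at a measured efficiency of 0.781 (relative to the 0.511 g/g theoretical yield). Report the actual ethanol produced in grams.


Actual ethanol: m = 0.511 * 378.36 * 0.781
m = 151.0001 g

151.0001 g


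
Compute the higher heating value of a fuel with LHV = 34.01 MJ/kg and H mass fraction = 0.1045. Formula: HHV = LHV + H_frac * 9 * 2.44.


HHV = LHV + H_frac * 9 * 2.44
= 34.01 + 0.1045 * 9 * 2.44
= 36.3048 MJ/kg

36.3048 MJ/kg


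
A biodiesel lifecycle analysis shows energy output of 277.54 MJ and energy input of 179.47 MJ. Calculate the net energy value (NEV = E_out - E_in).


NEV = E_out - E_in
= 277.54 - 179.47
= 98.0700 MJ

98.0700 MJ


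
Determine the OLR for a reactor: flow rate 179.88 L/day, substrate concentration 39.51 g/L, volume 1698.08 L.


OLR = Q * S / V
= 179.88 * 39.51 / 1698.08
= 4.1853 g/L/day

4.1853 g/L/day


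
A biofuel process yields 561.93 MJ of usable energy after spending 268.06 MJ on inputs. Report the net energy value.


NEV = E_out - E_in
= 561.93 - 268.06
= 293.8700 MJ

293.8700 MJ


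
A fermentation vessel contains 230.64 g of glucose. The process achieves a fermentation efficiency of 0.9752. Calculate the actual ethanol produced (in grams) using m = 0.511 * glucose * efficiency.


Actual ethanol: m = 0.511 * 230.64 * 0.9752
m = 114.9342 g

114.9342 g
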